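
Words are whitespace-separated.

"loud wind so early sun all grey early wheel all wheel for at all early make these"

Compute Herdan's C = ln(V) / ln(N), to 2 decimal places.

0.88

N = 17, V = 12.
ln(V) = 2.484907, ln(N) = 2.833213
C = 2.484907 / 2.833213 = 0.88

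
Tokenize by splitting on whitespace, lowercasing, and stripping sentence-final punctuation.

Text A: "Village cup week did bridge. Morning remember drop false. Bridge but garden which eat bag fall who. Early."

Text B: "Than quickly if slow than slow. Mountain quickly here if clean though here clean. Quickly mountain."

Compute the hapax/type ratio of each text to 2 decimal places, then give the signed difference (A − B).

A: hapax=16, V=17, ratio=0.94
B: hapax=1, V=8, ratio=0.13
Difference = 0.94 − 0.13 = 0.81

0.81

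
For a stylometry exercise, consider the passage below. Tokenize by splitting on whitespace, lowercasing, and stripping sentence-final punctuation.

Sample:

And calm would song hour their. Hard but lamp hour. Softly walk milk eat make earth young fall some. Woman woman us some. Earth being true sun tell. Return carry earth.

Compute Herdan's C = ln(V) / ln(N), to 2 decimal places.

N = 31, V = 26.
ln(V) = 3.258097, ln(N) = 3.433987
C = 3.258097 / 3.433987 = 0.95

0.95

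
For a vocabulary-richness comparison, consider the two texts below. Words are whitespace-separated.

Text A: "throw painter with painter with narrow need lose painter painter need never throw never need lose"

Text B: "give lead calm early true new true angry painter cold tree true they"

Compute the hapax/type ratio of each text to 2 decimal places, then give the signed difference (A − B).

-0.77

A: hapax=1, V=7, ratio=0.14
B: hapax=10, V=11, ratio=0.91
Difference = 0.14 − 0.91 = -0.77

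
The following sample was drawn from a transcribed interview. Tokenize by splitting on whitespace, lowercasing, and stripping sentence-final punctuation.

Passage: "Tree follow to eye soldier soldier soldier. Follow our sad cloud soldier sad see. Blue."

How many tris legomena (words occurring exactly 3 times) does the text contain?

0

Frequencies: soldier:4, follow:2, sad:2, tree:1, to:1, eye:1, our:1, cloud:1, see:1, blue:1
Words with frequency 3: (none)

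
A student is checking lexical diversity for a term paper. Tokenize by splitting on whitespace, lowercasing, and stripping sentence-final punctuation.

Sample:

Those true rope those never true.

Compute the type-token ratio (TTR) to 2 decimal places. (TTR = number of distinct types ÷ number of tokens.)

N = 6 tokens, V = 4 types.
TTR = V / N = 4 / 6 = 0.67

0.67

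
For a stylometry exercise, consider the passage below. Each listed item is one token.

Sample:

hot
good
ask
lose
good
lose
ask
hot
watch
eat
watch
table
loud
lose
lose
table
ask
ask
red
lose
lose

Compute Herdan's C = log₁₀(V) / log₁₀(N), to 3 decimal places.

N = 21, V = 9.
log₁₀(V) = 0.954243, log₁₀(N) = 1.322219
C = 0.954243 / 1.322219 = 0.722

0.722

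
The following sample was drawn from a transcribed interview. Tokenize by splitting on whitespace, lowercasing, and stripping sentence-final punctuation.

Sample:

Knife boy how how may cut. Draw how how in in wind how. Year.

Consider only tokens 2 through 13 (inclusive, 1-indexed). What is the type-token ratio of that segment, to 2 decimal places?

0.58

Segment tokens 2–13: boy, how, how, may, cut, draw, how, how, in, in, wind, how
Segment N = 12, segment V = 7.
TTR = 7 / 12 = 0.58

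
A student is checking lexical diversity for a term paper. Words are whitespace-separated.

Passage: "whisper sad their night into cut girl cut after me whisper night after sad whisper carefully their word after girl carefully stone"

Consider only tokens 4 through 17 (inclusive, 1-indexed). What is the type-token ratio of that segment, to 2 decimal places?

0.71

Segment tokens 4–17: night, into, cut, girl, cut, after, me, whisper, night, after, sad, whisper, carefully, their
Segment N = 14, segment V = 10.
TTR = 10 / 14 = 0.71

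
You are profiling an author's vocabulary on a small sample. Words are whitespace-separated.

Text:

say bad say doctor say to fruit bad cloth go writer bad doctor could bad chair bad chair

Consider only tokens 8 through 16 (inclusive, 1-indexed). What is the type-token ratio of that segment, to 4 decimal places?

Segment tokens 8–16: bad, cloth, go, writer, bad, doctor, could, bad, chair
Segment N = 9, segment V = 7.
TTR = 7 / 9 = 0.7778

0.7778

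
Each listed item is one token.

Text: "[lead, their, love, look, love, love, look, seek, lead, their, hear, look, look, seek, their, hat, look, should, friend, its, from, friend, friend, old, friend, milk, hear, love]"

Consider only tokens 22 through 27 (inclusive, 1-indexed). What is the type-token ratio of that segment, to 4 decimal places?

0.6667

Segment tokens 22–27: friend, friend, old, friend, milk, hear
Segment N = 6, segment V = 4.
TTR = 4 / 6 = 0.6667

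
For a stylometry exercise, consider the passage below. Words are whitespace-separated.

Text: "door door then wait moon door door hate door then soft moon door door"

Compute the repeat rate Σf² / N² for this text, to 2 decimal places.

Frequencies: door:7, then:2, moon:2, wait:1, hate:1, soft:1
Σf² = 60; N² = 196
Repeat rate = 60 / 196 = 0.31

0.31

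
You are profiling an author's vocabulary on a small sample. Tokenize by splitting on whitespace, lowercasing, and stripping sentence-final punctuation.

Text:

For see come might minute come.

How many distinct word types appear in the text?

5

Distinct types: {come, for, might, minute, see}
V = 5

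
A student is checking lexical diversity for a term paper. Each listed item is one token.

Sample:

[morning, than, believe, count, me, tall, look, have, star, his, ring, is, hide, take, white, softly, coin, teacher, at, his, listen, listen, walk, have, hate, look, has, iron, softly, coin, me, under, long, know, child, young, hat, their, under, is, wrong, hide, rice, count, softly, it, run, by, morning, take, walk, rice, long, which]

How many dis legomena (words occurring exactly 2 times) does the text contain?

Frequencies: softly:3, morning:2, count:2, me:2, look:2, have:2, his:2, is:2, hide:2, take:2, coin:2, listen:2, walk:2, under:2, long:2, rice:2, than:1, believe:1, tall:1, star:1, … (17 more, each freq 1)
Words with frequency 2: coin, count, have, hide, his, is, listen, long, look, me, morning, rice, take, under, walk

15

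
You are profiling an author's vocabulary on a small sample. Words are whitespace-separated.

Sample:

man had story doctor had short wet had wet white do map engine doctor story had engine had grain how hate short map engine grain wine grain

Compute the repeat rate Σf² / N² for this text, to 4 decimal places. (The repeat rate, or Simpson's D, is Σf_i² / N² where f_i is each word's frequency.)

Frequencies: had:5, engine:3, grain:3, story:2, doctor:2, short:2, wet:2, map:2, man:1, white:1, do:1, how:1, hate:1, wine:1
Σf² = 69; N² = 729
Repeat rate = 69 / 729 = 0.0947

0.0947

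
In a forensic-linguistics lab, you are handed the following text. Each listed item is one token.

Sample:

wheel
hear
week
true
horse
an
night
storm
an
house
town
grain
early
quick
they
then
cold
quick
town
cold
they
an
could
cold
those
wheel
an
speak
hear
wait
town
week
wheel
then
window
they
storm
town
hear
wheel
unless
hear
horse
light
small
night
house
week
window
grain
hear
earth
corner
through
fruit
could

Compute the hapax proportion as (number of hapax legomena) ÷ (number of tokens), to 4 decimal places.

0.2143

Frequencies: hear:5, wheel:4, an:4, town:4, week:3, they:3, cold:3, horse:2, night:2, storm:2, house:2, grain:2, quick:2, then:2, could:2, window:2, true:1, early:1, those:1, speak:1, … (8 more, each freq 1)
Hapax count = 12; token count = 56.
Ratio = 12 / 56 = 0.2143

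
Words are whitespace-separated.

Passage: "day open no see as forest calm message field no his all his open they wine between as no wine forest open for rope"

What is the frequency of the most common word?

3

Frequencies: open:3, no:3, as:2, forest:2, his:2, wine:2, day:1, see:1, calm:1, message:1, field:1, all:1, they:1, between:1, for:1, rope:1
Most common: 'open' with frequency 3.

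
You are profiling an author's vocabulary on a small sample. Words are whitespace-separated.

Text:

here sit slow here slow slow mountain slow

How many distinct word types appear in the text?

4

Distinct types: {here, mountain, sit, slow}
V = 4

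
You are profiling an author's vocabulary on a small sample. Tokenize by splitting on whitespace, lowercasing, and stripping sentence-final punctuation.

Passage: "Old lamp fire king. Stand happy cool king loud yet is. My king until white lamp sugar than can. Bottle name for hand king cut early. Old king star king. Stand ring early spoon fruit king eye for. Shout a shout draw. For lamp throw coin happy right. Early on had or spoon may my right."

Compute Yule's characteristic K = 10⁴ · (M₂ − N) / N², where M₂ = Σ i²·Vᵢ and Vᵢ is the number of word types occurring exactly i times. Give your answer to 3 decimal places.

235.969

Frequencies: king:7, lamp:3, for:3, early:3, old:2, stand:2, happy:2, my:2, spoon:2, shout:2, right:2, fire:1, cool:1, loud:1, yet:1, is:1, until:1, white:1, sugar:1, than:1, … (17 more, each freq 1)
N = 56. Frequency spectrum: V_1=26, V_2=7, V_3=3, V_7=1
M₂ = 1²·26 + 2²·7 + 3²·3 + 7²·1 = 130
K = 10000 × (130 − 56) / 56² = 235.969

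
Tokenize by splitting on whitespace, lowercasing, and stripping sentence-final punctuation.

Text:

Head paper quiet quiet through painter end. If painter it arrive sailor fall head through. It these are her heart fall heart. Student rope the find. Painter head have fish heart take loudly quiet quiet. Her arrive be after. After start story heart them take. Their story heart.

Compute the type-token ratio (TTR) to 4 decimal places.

0.6042

N = 48 tokens, V = 29 types.
TTR = V / N = 29 / 48 = 0.6042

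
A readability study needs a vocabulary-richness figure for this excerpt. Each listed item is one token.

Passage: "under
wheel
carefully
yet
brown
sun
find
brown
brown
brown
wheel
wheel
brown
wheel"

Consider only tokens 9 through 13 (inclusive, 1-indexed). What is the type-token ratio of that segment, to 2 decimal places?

0.40

Segment tokens 9–13: brown, brown, wheel, wheel, brown
Segment N = 5, segment V = 2.
TTR = 2 / 5 = 0.40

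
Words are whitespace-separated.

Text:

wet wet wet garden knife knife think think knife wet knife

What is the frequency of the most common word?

4

Frequencies: wet:4, knife:4, think:2, garden:1
Most common: 'wet' with frequency 4.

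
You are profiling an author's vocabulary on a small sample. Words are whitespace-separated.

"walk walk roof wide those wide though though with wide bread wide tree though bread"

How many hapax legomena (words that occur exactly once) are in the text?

4

Frequencies: wide:4, though:3, walk:2, bread:2, roof:1, those:1, with:1, tree:1
Hapax (freq=1): roof, those, tree, with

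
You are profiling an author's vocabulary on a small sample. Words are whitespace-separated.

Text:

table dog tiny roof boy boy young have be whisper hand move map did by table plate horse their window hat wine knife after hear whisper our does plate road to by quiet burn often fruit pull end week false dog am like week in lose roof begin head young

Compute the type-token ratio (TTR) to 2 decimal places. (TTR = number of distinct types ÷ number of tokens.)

0.82

N = 50 tokens, V = 41 types.
TTR = V / N = 41 / 50 = 0.82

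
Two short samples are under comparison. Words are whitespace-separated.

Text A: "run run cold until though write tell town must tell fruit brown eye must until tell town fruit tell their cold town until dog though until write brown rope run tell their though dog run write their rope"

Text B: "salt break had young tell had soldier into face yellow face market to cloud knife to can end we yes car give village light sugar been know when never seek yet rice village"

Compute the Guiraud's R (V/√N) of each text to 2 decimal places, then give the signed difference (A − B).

A: V=14, N=38, R=2.27
B: V=29, N=33, R=5.05
Difference = 2.27 − 5.05 = -2.78

-2.78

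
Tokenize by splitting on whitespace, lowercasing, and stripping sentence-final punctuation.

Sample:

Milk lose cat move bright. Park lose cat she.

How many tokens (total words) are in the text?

9

Tokens: milk, lose, cat, move, bright, park, lose, cat, she
N = 9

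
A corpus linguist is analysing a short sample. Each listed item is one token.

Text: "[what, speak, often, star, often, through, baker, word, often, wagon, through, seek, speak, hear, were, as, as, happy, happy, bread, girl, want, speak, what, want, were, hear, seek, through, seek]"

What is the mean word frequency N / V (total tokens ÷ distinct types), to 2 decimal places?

1.88

N = 30 tokens, V = 16 types.
Mean frequency = N / V = 30 / 16 = 1.88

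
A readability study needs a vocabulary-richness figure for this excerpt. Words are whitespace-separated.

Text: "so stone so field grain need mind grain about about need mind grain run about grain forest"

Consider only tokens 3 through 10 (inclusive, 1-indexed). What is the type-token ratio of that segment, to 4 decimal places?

0.7500

Segment tokens 3–10: so, field, grain, need, mind, grain, about, about
Segment N = 8, segment V = 6.
TTR = 6 / 8 = 0.7500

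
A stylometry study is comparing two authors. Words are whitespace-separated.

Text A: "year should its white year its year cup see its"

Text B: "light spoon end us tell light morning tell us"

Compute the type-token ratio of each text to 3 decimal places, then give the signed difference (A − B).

TTR(A) = 6/10 = 0.600
TTR(B) = 6/9 = 0.667
Difference = 0.600 − 0.667 = -0.067

-0.067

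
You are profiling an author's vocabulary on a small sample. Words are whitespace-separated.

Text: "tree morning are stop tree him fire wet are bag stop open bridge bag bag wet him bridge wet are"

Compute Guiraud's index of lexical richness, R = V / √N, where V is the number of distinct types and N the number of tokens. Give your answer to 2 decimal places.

2.24

N = 20, V = 10.
√N = 4.472136
R = 10 / 4.472136 = 2.24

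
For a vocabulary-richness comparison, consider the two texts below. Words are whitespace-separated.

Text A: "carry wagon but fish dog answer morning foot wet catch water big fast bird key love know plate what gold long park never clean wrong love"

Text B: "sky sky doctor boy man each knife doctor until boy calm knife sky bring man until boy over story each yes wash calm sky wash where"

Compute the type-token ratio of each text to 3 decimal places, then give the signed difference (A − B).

TTR(A) = 25/26 = 0.962
TTR(B) = 14/26 = 0.538
Difference = 0.962 − 0.538 = 0.424

0.424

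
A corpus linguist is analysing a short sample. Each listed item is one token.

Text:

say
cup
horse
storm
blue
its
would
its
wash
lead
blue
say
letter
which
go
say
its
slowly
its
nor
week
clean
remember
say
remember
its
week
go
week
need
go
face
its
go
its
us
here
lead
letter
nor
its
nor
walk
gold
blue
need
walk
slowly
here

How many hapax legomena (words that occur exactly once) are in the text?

Frequencies: its:8, say:4, go:4, blue:3, nor:3, week:3, lead:2, letter:2, slowly:2, remember:2, need:2, here:2, walk:2, cup:1, horse:1, storm:1, would:1, wash:1, which:1, clean:1, … (3 more, each freq 1)
Hapax (freq=1): clean, cup, face, gold, horse, storm, us, wash, which, would

10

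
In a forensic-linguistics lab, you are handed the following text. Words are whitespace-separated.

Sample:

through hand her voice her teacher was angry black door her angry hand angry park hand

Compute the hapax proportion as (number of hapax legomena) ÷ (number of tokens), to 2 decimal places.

0.44

Frequencies: hand:3, her:3, angry:3, through:1, voice:1, teacher:1, was:1, black:1, door:1, park:1
Hapax count = 7; token count = 16.
Ratio = 7 / 16 = 0.44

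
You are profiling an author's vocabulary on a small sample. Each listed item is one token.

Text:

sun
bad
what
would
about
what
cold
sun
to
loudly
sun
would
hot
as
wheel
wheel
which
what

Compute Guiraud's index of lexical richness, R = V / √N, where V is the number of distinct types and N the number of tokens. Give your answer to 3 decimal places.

N = 18, V = 12.
√N = 4.242641
R = 12 / 4.242641 = 2.828

2.828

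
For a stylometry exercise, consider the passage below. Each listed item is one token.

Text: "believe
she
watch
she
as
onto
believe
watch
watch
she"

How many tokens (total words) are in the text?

10

Tokens: believe, she, watch, she, as, onto, believe, watch, watch, she
N = 10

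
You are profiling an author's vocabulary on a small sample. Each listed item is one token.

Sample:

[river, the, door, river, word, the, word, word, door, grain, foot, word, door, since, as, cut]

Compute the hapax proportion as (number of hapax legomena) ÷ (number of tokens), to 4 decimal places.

0.3125

Frequencies: word:4, door:3, river:2, the:2, grain:1, foot:1, since:1, as:1, cut:1
Hapax count = 5; token count = 16.
Ratio = 5 / 16 = 0.3125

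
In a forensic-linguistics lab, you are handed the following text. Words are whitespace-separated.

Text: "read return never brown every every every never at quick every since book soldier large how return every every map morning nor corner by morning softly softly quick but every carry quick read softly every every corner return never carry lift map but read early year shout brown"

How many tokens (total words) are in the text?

Tokens: read, return, never, brown, every, every, every, never, at, quick, every, since, book, soldier, large, how, return, every, every, map, morning, nor, corner, by, morning, softly, softly, quick, but, every, carry, quick, read, softly, every, every, corner, return, never, carry, lift, map, but, read, early, year, shout, brown
N = 48

48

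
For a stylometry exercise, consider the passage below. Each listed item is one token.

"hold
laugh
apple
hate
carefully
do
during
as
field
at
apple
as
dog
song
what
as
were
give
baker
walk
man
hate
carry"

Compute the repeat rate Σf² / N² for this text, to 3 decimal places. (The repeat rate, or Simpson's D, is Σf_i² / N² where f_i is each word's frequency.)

0.062

Frequencies: as:3, apple:2, hate:2, hold:1, laugh:1, carefully:1, do:1, during:1, field:1, at:1, dog:1, song:1, what:1, were:1, give:1, baker:1, walk:1, man:1, carry:1
Σf² = 33; N² = 529
Repeat rate = 33 / 529 = 0.062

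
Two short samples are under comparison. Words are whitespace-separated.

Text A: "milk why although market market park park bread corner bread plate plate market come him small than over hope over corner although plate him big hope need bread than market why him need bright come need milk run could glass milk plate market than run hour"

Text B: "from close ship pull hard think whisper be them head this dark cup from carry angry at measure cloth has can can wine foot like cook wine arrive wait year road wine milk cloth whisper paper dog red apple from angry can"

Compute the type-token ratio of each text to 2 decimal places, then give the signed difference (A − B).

-0.33

TTR(A) = 21/46 = 0.46
TTR(B) = 33/42 = 0.79
Difference = 0.46 − 0.79 = -0.33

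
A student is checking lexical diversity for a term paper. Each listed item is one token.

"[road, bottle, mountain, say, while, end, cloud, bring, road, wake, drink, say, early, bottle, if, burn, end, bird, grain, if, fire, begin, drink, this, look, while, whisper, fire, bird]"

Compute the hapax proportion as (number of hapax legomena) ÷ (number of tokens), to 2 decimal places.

0.38

Frequencies: road:2, bottle:2, say:2, while:2, end:2, drink:2, if:2, bird:2, fire:2, mountain:1, cloud:1, bring:1, wake:1, early:1, burn:1, grain:1, begin:1, this:1, look:1, whisper:1
Hapax count = 11; token count = 29.
Ratio = 11 / 29 = 0.38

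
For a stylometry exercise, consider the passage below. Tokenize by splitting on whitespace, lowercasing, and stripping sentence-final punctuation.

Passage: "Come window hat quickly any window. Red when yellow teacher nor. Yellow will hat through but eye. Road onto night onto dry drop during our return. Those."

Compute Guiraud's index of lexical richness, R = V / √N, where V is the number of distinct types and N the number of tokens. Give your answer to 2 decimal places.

N = 27, V = 23.
√N = 5.196152
R = 23 / 5.196152 = 4.43

4.43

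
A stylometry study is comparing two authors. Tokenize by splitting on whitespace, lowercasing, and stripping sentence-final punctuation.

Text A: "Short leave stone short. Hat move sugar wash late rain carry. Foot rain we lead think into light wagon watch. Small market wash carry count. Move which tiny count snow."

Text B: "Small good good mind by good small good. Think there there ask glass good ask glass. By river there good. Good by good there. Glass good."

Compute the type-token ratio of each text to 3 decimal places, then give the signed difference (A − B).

0.454

TTR(A) = 24/30 = 0.800
TTR(B) = 9/26 = 0.346
Difference = 0.800 − 0.346 = 0.454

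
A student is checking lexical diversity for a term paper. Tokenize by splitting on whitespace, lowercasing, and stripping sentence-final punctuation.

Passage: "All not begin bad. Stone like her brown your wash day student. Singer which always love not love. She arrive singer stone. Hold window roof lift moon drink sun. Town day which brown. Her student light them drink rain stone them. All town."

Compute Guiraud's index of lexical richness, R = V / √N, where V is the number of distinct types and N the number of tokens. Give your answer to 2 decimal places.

4.42

N = 43, V = 29.
√N = 6.557439
R = 29 / 6.557439 = 4.42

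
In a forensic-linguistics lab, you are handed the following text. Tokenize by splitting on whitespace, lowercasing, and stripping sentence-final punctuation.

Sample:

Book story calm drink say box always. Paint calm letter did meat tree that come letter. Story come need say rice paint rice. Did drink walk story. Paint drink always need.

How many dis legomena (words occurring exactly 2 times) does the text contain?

8

Frequencies: story:3, drink:3, paint:3, calm:2, say:2, always:2, letter:2, did:2, come:2, need:2, rice:2, book:1, box:1, meat:1, tree:1, that:1, walk:1
Words with frequency 2: always, calm, come, did, letter, need, rice, say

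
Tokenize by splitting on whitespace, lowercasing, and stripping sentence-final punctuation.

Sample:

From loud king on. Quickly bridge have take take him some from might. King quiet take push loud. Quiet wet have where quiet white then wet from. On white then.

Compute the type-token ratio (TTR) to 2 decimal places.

N = 30 tokens, V = 17 types.
TTR = V / N = 17 / 30 = 0.57

0.57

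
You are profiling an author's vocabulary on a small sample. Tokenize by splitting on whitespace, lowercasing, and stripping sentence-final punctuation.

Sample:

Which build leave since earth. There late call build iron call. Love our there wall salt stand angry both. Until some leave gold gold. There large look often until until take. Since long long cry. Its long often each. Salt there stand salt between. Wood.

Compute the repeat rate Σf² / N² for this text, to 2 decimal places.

0.04

Frequencies: there:4, salt:3, until:3, long:3, build:2, leave:2, since:2, call:2, stand:2, gold:2, often:2, which:1, earth:1, late:1, iron:1, love:1, our:1, wall:1, angry:1, both:1, … (9 more, each freq 1)
Σf² = 89; N² = 2025
Repeat rate = 89 / 2025 = 0.04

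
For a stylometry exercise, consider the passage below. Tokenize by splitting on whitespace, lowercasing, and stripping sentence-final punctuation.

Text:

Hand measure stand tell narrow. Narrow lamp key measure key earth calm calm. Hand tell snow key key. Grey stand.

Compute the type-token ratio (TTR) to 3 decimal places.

0.550

N = 20 tokens, V = 11 types.
TTR = V / N = 11 / 20 = 0.550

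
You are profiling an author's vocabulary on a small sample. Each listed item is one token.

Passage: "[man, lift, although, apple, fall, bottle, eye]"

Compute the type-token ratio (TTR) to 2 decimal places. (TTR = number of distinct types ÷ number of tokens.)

1.00

N = 7 tokens, V = 7 types.
TTR = V / N = 7 / 7 = 1.00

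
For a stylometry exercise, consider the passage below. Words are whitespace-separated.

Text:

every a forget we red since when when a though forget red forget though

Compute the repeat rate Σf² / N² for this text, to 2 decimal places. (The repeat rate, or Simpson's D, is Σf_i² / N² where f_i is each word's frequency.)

0.14

Frequencies: forget:3, a:2, red:2, when:2, though:2, every:1, we:1, since:1
Σf² = 28; N² = 196
Repeat rate = 28 / 196 = 0.14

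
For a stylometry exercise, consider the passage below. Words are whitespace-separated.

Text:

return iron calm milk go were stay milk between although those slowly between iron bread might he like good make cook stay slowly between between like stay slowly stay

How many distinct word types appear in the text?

18

Distinct types: {although, between, bread, calm, cook, go, good, he, iron, like, make, might, milk, return, slowly, stay, those, were}
V = 18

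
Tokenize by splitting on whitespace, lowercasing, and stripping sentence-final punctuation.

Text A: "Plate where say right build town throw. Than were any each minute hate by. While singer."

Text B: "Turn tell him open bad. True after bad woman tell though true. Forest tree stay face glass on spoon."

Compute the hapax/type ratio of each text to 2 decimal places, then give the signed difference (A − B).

A: hapax=16, V=16, ratio=1.00
B: hapax=13, V=16, ratio=0.81
Difference = 1.00 − 0.81 = 0.19

0.19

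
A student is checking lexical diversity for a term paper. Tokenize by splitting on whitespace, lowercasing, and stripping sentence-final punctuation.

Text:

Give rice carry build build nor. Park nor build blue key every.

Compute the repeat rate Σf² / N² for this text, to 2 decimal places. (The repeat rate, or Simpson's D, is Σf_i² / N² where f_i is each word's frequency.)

Frequencies: build:3, nor:2, give:1, rice:1, carry:1, park:1, blue:1, key:1, every:1
Σf² = 20; N² = 144
Repeat rate = 20 / 144 = 0.14

0.14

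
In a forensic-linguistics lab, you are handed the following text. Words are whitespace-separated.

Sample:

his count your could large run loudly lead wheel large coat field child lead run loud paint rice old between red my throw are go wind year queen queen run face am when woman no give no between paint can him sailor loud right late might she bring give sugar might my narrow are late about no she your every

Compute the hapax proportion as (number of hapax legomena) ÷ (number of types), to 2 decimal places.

Frequencies: run:3, no:3, your:2, large:2, lead:2, loud:2, paint:2, between:2, my:2, are:2, queen:2, give:2, late:2, might:2, she:2, his:1, count:1, could:1, loudly:1, wheel:1, … (23 more, each freq 1)
Hapax count = 28; type count = 43.
Ratio = 28 / 43 = 0.65

0.65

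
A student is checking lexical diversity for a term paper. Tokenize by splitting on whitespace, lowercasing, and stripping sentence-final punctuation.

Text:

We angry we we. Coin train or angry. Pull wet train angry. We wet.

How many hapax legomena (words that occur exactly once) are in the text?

Frequencies: we:4, angry:3, train:2, wet:2, coin:1, or:1, pull:1
Hapax (freq=1): coin, or, pull

3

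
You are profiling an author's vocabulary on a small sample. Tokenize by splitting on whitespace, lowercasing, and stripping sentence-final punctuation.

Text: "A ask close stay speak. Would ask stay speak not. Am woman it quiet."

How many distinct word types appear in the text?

11

Distinct types: {a, am, ask, close, it, not, quiet, speak, stay, woman, would}
V = 11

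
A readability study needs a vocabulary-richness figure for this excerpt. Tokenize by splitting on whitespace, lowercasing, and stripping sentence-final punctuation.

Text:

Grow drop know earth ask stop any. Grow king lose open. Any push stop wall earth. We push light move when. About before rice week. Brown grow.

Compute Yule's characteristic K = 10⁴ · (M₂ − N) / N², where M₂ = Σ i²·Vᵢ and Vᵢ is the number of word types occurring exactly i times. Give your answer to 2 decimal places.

Frequencies: grow:3, earth:2, stop:2, any:2, push:2, drop:1, know:1, ask:1, king:1, lose:1, open:1, wall:1, we:1, light:1, move:1, when:1, about:1, before:1, rice:1, week:1, … (1 more, each freq 1)
N = 27. Frequency spectrum: V_1=16, V_2=4, V_3=1
M₂ = 1²·16 + 2²·4 + 3²·1 = 41
K = 10000 × (41 − 27) / 27² = 192.04

192.04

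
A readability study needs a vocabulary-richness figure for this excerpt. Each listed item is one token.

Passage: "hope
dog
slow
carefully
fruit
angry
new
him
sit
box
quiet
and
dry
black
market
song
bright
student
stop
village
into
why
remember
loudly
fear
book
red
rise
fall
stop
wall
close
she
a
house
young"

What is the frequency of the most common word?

2

Frequencies: stop:2, hope:1, dog:1, slow:1, carefully:1, fruit:1, angry:1, new:1, him:1, sit:1, box:1, quiet:1, and:1, dry:1, black:1, market:1, song:1, bright:1, student:1, village:1, … (15 more, each freq 1)
Most common: 'stop' with frequency 2.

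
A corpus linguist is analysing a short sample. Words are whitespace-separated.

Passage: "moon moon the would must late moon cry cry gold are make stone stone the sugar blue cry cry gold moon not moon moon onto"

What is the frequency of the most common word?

Frequencies: moon:6, cry:4, the:2, gold:2, stone:2, would:1, must:1, late:1, are:1, make:1, sugar:1, blue:1, not:1, onto:1
Most common: 'moon' with frequency 6.

6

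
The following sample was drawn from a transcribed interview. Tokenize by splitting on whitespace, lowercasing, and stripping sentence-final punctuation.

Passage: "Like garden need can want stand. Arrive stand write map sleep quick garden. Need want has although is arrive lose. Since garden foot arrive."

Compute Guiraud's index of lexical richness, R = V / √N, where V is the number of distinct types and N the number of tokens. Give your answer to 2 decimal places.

3.47

N = 24, V = 17.
√N = 4.898979
R = 17 / 4.898979 = 3.47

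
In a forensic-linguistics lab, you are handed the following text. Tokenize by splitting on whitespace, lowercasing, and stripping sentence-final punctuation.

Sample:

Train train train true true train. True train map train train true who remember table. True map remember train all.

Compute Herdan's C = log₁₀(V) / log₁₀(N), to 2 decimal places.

0.65

N = 20, V = 7.
log₁₀(V) = 0.845098, log₁₀(N) = 1.301030
C = 0.845098 / 1.301030 = 0.65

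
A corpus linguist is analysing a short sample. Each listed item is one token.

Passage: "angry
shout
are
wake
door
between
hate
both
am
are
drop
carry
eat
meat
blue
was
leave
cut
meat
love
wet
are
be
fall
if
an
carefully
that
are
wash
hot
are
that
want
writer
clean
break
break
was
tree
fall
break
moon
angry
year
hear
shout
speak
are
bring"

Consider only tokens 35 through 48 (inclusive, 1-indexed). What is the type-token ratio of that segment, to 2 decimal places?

Segment tokens 35–48: writer, clean, break, break, was, tree, fall, break, moon, angry, year, hear, shout, speak
Segment N = 14, segment V = 12.
TTR = 12 / 14 = 0.86

0.86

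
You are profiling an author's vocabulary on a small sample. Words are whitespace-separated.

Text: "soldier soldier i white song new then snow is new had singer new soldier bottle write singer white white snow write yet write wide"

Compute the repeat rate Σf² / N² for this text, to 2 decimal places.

Frequencies: soldier:3, white:3, new:3, write:3, snow:2, singer:2, i:1, song:1, then:1, is:1, had:1, bottle:1, yet:1, wide:1
Σf² = 52; N² = 576
Repeat rate = 52 / 576 = 0.09

0.09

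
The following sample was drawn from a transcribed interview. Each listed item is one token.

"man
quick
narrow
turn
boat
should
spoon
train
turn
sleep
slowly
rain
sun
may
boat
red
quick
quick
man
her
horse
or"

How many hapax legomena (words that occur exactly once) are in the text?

13

Frequencies: quick:3, man:2, turn:2, boat:2, narrow:1, should:1, spoon:1, train:1, sleep:1, slowly:1, rain:1, sun:1, may:1, red:1, her:1, horse:1, or:1
Hapax (freq=1): her, horse, may, narrow, or, rain, red, should, sleep, slowly, spoon, sun, train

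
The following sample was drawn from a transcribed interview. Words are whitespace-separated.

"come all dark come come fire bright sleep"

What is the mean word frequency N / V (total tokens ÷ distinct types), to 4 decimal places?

N = 8 tokens, V = 6 types.
Mean frequency = N / V = 8 / 6 = 1.3333

1.3333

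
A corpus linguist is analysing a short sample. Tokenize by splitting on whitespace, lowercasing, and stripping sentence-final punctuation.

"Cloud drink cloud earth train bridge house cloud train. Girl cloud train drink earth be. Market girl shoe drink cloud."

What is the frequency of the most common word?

5

Frequencies: cloud:5, drink:3, train:3, earth:2, girl:2, bridge:1, house:1, be:1, market:1, shoe:1
Most common: 'cloud' with frequency 5.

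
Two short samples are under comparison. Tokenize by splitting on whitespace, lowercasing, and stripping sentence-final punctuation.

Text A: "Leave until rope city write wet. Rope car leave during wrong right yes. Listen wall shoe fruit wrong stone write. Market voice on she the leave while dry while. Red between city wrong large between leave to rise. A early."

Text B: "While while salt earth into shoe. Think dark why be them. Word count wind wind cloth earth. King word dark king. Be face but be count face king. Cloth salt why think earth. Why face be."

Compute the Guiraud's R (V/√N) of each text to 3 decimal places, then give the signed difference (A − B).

A: V=30, N=40, R=4.743
B: V=17, N=36, R=2.833
Difference = 4.743 − 2.833 = 1.910

1.910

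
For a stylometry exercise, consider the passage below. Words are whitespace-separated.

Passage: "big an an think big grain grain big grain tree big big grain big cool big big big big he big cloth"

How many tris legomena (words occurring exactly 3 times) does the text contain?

0

Frequencies: big:11, grain:4, an:2, think:1, tree:1, cool:1, he:1, cloth:1
Words with frequency 3: (none)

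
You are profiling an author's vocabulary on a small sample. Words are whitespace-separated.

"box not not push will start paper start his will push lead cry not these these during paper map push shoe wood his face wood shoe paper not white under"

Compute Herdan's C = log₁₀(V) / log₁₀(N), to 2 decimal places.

0.83

N = 30, V = 17.
log₁₀(V) = 1.230449, log₁₀(N) = 1.477121
C = 1.230449 / 1.477121 = 0.83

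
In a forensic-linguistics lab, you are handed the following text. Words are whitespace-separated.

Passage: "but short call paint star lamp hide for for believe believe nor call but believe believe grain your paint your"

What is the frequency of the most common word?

Frequencies: believe:4, but:2, call:2, paint:2, for:2, your:2, short:1, star:1, lamp:1, hide:1, nor:1, grain:1
Most common: 'believe' with frequency 4.

4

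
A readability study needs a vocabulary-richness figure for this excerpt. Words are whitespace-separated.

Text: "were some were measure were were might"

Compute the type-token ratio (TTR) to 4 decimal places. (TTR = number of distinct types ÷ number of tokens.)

N = 7 tokens, V = 4 types.
TTR = V / N = 4 / 7 = 0.5714

0.5714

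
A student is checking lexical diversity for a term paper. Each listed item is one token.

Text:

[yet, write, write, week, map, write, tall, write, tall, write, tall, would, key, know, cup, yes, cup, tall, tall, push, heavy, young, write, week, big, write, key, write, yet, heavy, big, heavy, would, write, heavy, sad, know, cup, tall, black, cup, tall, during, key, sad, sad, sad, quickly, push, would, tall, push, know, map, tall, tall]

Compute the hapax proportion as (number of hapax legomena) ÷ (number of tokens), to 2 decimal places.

0.09

Frequencies: tall:10, write:9, cup:4, heavy:4, sad:4, would:3, key:3, know:3, push:3, yet:2, week:2, map:2, big:2, yes:1, young:1, black:1, during:1, quickly:1
Hapax count = 5; token count = 56.
Ratio = 5 / 56 = 0.09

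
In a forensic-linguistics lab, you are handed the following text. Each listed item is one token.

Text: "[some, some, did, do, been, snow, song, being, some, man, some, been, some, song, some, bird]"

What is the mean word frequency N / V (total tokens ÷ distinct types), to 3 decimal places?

1.778

N = 16 tokens, V = 9 types.
Mean frequency = N / V = 16 / 9 = 1.778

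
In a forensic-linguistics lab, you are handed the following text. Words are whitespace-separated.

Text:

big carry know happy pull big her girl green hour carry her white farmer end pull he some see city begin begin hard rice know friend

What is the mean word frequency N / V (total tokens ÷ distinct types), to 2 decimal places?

N = 26 tokens, V = 20 types.
Mean frequency = N / V = 26 / 20 = 1.30

1.30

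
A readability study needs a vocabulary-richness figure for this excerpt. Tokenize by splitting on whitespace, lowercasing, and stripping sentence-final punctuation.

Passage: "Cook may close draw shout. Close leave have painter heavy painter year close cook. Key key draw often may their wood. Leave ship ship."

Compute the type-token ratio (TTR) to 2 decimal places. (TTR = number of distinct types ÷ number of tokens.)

0.63

N = 24 tokens, V = 15 types.
TTR = V / N = 15 / 24 = 0.63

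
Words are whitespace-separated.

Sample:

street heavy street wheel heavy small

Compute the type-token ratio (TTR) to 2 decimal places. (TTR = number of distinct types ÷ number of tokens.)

0.67

N = 6 tokens, V = 4 types.
TTR = V / N = 4 / 6 = 0.67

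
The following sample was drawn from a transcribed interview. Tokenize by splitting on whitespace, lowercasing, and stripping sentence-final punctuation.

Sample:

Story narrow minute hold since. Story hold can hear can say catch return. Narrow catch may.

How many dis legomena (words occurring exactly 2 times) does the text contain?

5

Frequencies: story:2, narrow:2, hold:2, can:2, catch:2, minute:1, since:1, hear:1, say:1, return:1, may:1
Words with frequency 2: can, catch, hold, narrow, story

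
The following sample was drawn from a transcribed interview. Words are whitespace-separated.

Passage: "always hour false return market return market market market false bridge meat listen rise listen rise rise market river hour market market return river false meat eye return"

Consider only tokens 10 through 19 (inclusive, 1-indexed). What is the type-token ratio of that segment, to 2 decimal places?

0.70

Segment tokens 10–19: false, bridge, meat, listen, rise, listen, rise, rise, market, river
Segment N = 10, segment V = 7.
TTR = 7 / 10 = 0.70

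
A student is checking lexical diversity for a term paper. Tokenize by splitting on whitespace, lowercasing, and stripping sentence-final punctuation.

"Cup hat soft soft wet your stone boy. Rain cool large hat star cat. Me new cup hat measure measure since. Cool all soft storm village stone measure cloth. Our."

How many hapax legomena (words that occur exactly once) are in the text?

15

Frequencies: hat:3, soft:3, measure:3, cup:2, stone:2, cool:2, wet:1, your:1, boy:1, rain:1, large:1, star:1, cat:1, me:1, new:1, since:1, all:1, storm:1, village:1, cloth:1, … (1 more, each freq 1)
Hapax (freq=1): all, boy, cat, cloth, large, me, new, our, rain, since, star, storm, village, wet, your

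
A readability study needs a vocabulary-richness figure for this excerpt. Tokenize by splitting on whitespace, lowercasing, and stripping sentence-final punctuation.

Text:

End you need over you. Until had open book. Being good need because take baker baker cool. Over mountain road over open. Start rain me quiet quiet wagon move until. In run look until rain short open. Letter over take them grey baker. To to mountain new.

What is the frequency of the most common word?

Frequencies: over:4, until:3, open:3, baker:3, you:2, need:2, take:2, mountain:2, rain:2, quiet:2, to:2, end:1, had:1, book:1, being:1, good:1, because:1, cool:1, road:1, start:1, … (11 more, each freq 1)
Most common: 'over' with frequency 4.

4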